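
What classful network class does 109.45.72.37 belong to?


First octet: 109
Binary: 01101101
0xxxxxxx -> Class A (1-126)
Class A, default mask 255.0.0.0 (/8)


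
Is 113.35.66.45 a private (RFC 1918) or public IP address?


RFC 1918 private ranges:
  10.0.0.0/8 (10.0.0.0 - 10.255.255.255)
  172.16.0.0/12 (172.16.0.0 - 172.31.255.255)
  192.168.0.0/16 (192.168.0.0 - 192.168.255.255)
Public (not in any RFC 1918 range)


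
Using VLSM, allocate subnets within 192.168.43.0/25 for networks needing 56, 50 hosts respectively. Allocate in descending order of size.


56 hosts -> /26 (62 usable): 192.168.43.0/26
50 hosts -> /26 (62 usable): 192.168.43.64/26
Allocation: 192.168.43.0/26 (56 hosts, 62 usable); 192.168.43.64/26 (50 hosts, 62 usable)


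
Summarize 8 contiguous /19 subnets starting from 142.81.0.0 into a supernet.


Original prefix: /19
Number of subnets: 8 = 2^3
New prefix = 19 - 3 = 16
Supernet: 142.81.0.0/16


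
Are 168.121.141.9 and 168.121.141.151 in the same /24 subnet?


Mask: 255.255.255.0
168.121.141.9 AND mask = 168.121.141.0
168.121.141.151 AND mask = 168.121.141.0
Yes, same subnet (168.121.141.0)


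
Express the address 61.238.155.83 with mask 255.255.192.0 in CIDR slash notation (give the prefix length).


Binary: 11111111.11111111.11000000.00000000
Count leading 1s
Prefix: /18


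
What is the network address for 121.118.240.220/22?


IP:   01111001.01110110.11110000.11011100
Mask: 11111111.11111111.11111100.00000000
AND operation:
Net:  01111001.01110110.11110000.00000000
Network: 121.118.240.0/22


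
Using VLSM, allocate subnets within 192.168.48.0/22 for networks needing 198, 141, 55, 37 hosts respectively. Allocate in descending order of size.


198 hosts -> /24 (254 usable): 192.168.48.0/24
141 hosts -> /24 (254 usable): 192.168.49.0/24
55 hosts -> /26 (62 usable): 192.168.50.0/26
37 hosts -> /26 (62 usable): 192.168.50.64/26
Allocation: 192.168.48.0/24 (198 hosts, 254 usable); 192.168.49.0/24 (141 hosts, 254 usable); 192.168.50.0/26 (55 hosts, 62 usable); 192.168.50.64/26 (37 hosts, 62 usable)


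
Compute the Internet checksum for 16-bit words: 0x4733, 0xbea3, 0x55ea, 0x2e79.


Sum all words (with carry folding):
+ 0x4733 = 0x4733
+ 0xbea3 = 0x05d7
+ 0x55ea = 0x5bc1
+ 0x2e79 = 0x8a3a
One's complement: ~0x8a3a
Checksum = 0x75c5


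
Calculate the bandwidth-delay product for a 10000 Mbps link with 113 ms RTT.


BDP = bandwidth * RTT
= 10000 Mbps * 113 ms
= 10000 * 1e6 * 113 / 1000 bits
= 1130000000 bits
= 141250000 bytes
= 137939.4531 KB
BDP = 1130000000 bits (141250000 bytes)


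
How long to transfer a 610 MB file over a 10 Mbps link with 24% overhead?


Effective throughput = 10 * (1 - 24/100) = 7.6 Mbps
File size in Mb = 610 * 8 = 4880 Mb
Time = 4880 / 7.6
Time = 642.1053 seconds


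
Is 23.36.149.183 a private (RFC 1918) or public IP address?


RFC 1918 private ranges:
  10.0.0.0/8 (10.0.0.0 - 10.255.255.255)
  172.16.0.0/12 (172.16.0.0 - 172.31.255.255)
  192.168.0.0/16 (192.168.0.0 - 192.168.255.255)
Public (not in any RFC 1918 range)


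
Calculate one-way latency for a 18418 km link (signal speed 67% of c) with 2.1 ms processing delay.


Speed = 0.67 * 3e5 km/s = 201000 km/s
Propagation delay = 18418 / 201000 = 0.0916 s = 91.6318 ms
Processing delay = 2.1 ms
Total one-way latency = 93.7318 ms


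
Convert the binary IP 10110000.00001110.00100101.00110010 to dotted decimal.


10110000 = 176
00001110 = 14
00100101 = 37
00110010 = 50
IP: 176.14.37.50


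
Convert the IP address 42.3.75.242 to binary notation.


42 = 00101010
3 = 00000011
75 = 01001011
242 = 11110010
Binary: 00101010.00000011.01001011.11110010


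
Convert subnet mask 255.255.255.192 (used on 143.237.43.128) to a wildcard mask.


Subnet mask: 255.255.255.192
Wildcard = 255.255.255.255 - subnet mask
255 - 255 = 0
255 - 255 = 0
255 - 255 = 0
255 - 192 = 63
Wildcard: 0.0.0.63


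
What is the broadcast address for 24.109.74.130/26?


Network: 24.109.74.128/26
Host bits = 6
Set all host bits to 1:
Broadcast: 24.109.74.191


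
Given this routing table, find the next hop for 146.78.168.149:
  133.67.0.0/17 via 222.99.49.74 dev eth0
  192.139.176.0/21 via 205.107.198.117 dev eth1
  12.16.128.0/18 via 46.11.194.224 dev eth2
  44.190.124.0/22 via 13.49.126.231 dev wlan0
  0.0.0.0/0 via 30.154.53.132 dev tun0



Longest prefix match for 146.78.168.149:
  /17 133.67.0.0: no
  /21 192.139.176.0: no
  /18 12.16.128.0: no
  /22 44.190.124.0: no
  /0 0.0.0.0: MATCH
Selected: next-hop 30.154.53.132 via tun0 (matched /0)


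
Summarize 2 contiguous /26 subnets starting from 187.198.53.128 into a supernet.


Original prefix: /26
Number of subnets: 2 = 2^1
New prefix = 26 - 1 = 25
Supernet: 187.198.53.128/25


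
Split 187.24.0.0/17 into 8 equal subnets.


New prefix = 17 + 3 = 20
Each subnet has 4096 addresses
  187.24.0.0/20
  187.24.16.0/20
  187.24.32.0/20
  187.24.48.0/20
  187.24.64.0/20
  187.24.80.0/20
  187.24.96.0/20
  187.24.112.0/20
Subnets: 187.24.0.0/20, 187.24.16.0/20, 187.24.32.0/20, 187.24.48.0/20, 187.24.64.0/20, 187.24.80.0/20, 187.24.96.0/20, 187.24.112.0/20


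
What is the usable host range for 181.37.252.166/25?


Network: 181.37.252.128
Broadcast: 181.37.252.255
First usable = network + 1
Last usable = broadcast - 1
Range: 181.37.252.129 to 181.37.252.254


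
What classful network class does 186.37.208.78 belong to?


First octet: 186
Binary: 10111010
10xxxxxx -> Class B (128-191)
Class B, default mask 255.255.0.0 (/16)


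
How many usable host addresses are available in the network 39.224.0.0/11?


Host bits = 32 - 11 = 21
Total addresses = 2^21 = 2097152
Usable = total - 2 (network and broadcast)
Usable hosts: 2097150


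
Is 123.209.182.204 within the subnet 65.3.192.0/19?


Subnet network: 65.3.192.0
Test IP AND mask: 123.209.160.0
No, 123.209.182.204 is not in 65.3.192.0/19


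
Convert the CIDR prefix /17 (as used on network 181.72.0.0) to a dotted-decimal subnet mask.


/17 means 17 network bits, 15 host bits
Binary: 11111111111111111000000000000000
Mask: 255.255.128.0


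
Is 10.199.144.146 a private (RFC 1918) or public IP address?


RFC 1918 private ranges:
  10.0.0.0/8 (10.0.0.0 - 10.255.255.255)
  172.16.0.0/12 (172.16.0.0 - 172.31.255.255)
  192.168.0.0/16 (192.168.0.0 - 192.168.255.255)
Private (in 10.0.0.0/8)


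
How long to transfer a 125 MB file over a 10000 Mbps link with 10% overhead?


Effective throughput = 10000 * (1 - 10/100) = 9000 Mbps
File size in Mb = 125 * 8 = 1000 Mb
Time = 1000 / 9000
Time = 0.1111 seconds


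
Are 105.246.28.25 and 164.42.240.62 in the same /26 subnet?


Mask: 255.255.255.192
105.246.28.25 AND mask = 105.246.28.0
164.42.240.62 AND mask = 164.42.240.0
No, different subnets (105.246.28.0 vs 164.42.240.0)


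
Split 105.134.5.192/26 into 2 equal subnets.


New prefix = 26 + 1 = 27
Each subnet has 32 addresses
  105.134.5.192/27
  105.134.5.224/27
Subnets: 105.134.5.192/27, 105.134.5.224/27


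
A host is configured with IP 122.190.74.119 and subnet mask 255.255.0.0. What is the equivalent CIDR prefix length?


Binary: 11111111.11111111.00000000.00000000
Count leading 1s
Prefix: /16


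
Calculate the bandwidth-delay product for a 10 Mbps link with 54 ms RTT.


BDP = bandwidth * RTT
= 10 Mbps * 54 ms
= 10 * 1e6 * 54 / 1000 bits
= 540000 bits
= 67500 bytes
= 65.918 KB
BDP = 540000 bits (67500 bytes)


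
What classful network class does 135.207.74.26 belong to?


First octet: 135
Binary: 10000111
10xxxxxx -> Class B (128-191)
Class B, default mask 255.255.0.0 (/16)


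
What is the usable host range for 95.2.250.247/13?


Network: 95.0.0.0
Broadcast: 95.7.255.255
First usable = network + 1
Last usable = broadcast - 1
Range: 95.0.0.1 to 95.7.255.254


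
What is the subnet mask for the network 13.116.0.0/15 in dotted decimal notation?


/15 means 15 network bits, 17 host bits
Binary: 11111111111111100000000000000000
Mask: 255.254.0.0


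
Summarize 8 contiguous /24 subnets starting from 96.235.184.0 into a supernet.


Original prefix: /24
Number of subnets: 8 = 2^3
New prefix = 24 - 3 = 21
Supernet: 96.235.184.0/21


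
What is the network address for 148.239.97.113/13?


IP:   10010100.11101111.01100001.01110001
Mask: 11111111.11111000.00000000.00000000
AND operation:
Net:  10010100.11101000.00000000.00000000
Network: 148.232.0.0/13


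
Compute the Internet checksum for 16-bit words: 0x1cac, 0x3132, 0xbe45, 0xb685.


Sum all words (with carry folding):
+ 0x1cac = 0x1cac
+ 0x3132 = 0x4dde
+ 0xbe45 = 0x0c24
+ 0xb685 = 0xc2a9
One's complement: ~0xc2a9
Checksum = 0x3d56


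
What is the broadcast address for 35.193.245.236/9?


Network: 35.128.0.0/9
Host bits = 23
Set all host bits to 1:
Broadcast: 35.255.255.255


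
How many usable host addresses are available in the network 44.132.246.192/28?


Host bits = 32 - 28 = 4
Total addresses = 2^4 = 16
Usable = total - 2 (network and broadcast)
Usable hosts: 14


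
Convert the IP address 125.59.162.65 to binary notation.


125 = 01111101
59 = 00111011
162 = 10100010
65 = 01000001
Binary: 01111101.00111011.10100010.01000001


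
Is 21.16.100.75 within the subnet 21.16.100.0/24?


Subnet network: 21.16.100.0
Test IP AND mask: 21.16.100.0
Yes, 21.16.100.75 is in 21.16.100.0/24


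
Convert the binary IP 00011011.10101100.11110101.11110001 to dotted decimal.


00011011 = 27
10101100 = 172
11110101 = 245
11110001 = 241
IP: 27.172.245.241


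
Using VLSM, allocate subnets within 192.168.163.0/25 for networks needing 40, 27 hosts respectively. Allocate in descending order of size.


40 hosts -> /26 (62 usable): 192.168.163.0/26
27 hosts -> /27 (30 usable): 192.168.163.64/27
Allocation: 192.168.163.0/26 (40 hosts, 62 usable); 192.168.163.64/27 (27 hosts, 30 usable)


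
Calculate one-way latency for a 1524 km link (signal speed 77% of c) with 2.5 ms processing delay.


Speed = 0.77 * 3e5 km/s = 231000 km/s
Propagation delay = 1524 / 231000 = 0.0066 s = 6.5974 ms
Processing delay = 2.5 ms
Total one-way latency = 9.0974 ms


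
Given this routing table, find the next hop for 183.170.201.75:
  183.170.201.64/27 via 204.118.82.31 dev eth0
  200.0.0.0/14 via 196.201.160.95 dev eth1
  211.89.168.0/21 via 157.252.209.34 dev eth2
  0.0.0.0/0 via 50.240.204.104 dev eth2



Longest prefix match for 183.170.201.75:
  /27 183.170.201.64: MATCH
  /14 200.0.0.0: no
  /21 211.89.168.0: no
  /0 0.0.0.0: MATCH
Selected: next-hop 204.118.82.31 via eth0 (matched /27)


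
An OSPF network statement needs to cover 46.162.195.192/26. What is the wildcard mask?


Subnet mask: 255.255.255.192
Wildcard = 255.255.255.255 - subnet mask
255 - 255 = 0
255 - 255 = 0
255 - 255 = 0
255 - 192 = 63
Wildcard: 0.0.0.63


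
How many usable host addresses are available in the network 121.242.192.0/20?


Host bits = 32 - 20 = 12
Total addresses = 2^12 = 4096
Usable = total - 2 (network and broadcast)
Usable hosts: 4094


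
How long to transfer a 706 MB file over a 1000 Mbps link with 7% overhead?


Effective throughput = 1000 * (1 - 7/100) = 930.0 Mbps
File size in Mb = 706 * 8 = 5648 Mb
Time = 5648 / 930.0
Time = 6.0731 seconds


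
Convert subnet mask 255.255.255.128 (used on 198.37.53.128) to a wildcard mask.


Subnet mask: 255.255.255.128
Wildcard = 255.255.255.255 - subnet mask
255 - 255 = 0
255 - 255 = 0
255 - 255 = 0
255 - 128 = 127
Wildcard: 0.0.0.127


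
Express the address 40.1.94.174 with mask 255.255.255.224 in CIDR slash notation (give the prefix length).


Binary: 11111111.11111111.11111111.11100000
Count leading 1s
Prefix: /27


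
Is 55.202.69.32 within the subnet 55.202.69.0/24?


Subnet network: 55.202.69.0
Test IP AND mask: 55.202.69.0
Yes, 55.202.69.32 is in 55.202.69.0/24


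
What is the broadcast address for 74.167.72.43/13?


Network: 74.160.0.0/13
Host bits = 19
Set all host bits to 1:
Broadcast: 74.167.255.255


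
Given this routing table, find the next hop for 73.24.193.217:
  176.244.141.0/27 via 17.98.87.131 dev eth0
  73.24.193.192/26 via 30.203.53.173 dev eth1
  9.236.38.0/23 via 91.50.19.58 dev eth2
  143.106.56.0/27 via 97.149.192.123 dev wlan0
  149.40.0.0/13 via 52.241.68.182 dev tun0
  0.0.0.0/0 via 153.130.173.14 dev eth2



Longest prefix match for 73.24.193.217:
  /27 176.244.141.0: no
  /26 73.24.193.192: MATCH
  /23 9.236.38.0: no
  /27 143.106.56.0: no
  /13 149.40.0.0: no
  /0 0.0.0.0: MATCH
Selected: next-hop 30.203.53.173 via eth1 (matched /26)


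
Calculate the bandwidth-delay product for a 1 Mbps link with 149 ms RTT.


BDP = bandwidth * RTT
= 1 Mbps * 149 ms
= 1 * 1e6 * 149 / 1000 bits
= 149000 bits
= 18625 bytes
= 18.1885 KB
BDP = 149000 bits (18625 bytes)


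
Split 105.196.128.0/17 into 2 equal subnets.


New prefix = 17 + 1 = 18
Each subnet has 16384 addresses
  105.196.128.0/18
  105.196.192.0/18
Subnets: 105.196.128.0/18, 105.196.192.0/18


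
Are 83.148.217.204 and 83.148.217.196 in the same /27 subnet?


Mask: 255.255.255.224
83.148.217.204 AND mask = 83.148.217.192
83.148.217.196 AND mask = 83.148.217.192
Yes, same subnet (83.148.217.192)


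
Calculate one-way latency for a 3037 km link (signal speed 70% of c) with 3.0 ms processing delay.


Speed = 0.7 * 3e5 km/s = 210000 km/s
Propagation delay = 3037 / 210000 = 0.0145 s = 14.4619 ms
Processing delay = 3.0 ms
Total one-way latency = 17.4619 ms


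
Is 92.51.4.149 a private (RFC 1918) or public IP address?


RFC 1918 private ranges:
  10.0.0.0/8 (10.0.0.0 - 10.255.255.255)
  172.16.0.0/12 (172.16.0.0 - 172.31.255.255)
  192.168.0.0/16 (192.168.0.0 - 192.168.255.255)
Public (not in any RFC 1918 range)


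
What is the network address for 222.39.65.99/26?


IP:   11011110.00100111.01000001.01100011
Mask: 11111111.11111111.11111111.11000000
AND operation:
Net:  11011110.00100111.01000001.01000000
Network: 222.39.65.64/26


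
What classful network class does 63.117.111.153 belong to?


First octet: 63
Binary: 00111111
0xxxxxxx -> Class A (1-126)
Class A, default mask 255.0.0.0 (/8)


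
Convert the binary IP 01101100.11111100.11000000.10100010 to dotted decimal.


01101100 = 108
11111100 = 252
11000000 = 192
10100010 = 162
IP: 108.252.192.162


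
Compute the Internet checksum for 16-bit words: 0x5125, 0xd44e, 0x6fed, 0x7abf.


Sum all words (with carry folding):
+ 0x5125 = 0x5125
+ 0xd44e = 0x2574
+ 0x6fed = 0x9561
+ 0x7abf = 0x1021
One's complement: ~0x1021
Checksum = 0xefde


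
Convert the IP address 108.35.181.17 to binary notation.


108 = 01101100
35 = 00100011
181 = 10110101
17 = 00010001
Binary: 01101100.00100011.10110101.00010001


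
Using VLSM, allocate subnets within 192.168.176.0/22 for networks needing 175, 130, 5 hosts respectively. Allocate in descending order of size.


175 hosts -> /24 (254 usable): 192.168.176.0/24
130 hosts -> /24 (254 usable): 192.168.177.0/24
5 hosts -> /29 (6 usable): 192.168.178.0/29
Allocation: 192.168.176.0/24 (175 hosts, 254 usable); 192.168.177.0/24 (130 hosts, 254 usable); 192.168.178.0/29 (5 hosts, 6 usable)


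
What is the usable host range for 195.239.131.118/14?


Network: 195.236.0.0
Broadcast: 195.239.255.255
First usable = network + 1
Last usable = broadcast - 1
Range: 195.236.0.1 to 195.239.255.254


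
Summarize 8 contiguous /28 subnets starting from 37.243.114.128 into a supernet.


Original prefix: /28
Number of subnets: 8 = 2^3
New prefix = 28 - 3 = 25
Supernet: 37.243.114.128/25


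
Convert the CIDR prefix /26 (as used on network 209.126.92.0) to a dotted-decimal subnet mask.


/26 means 26 network bits, 6 host bits
Binary: 11111111111111111111111111000000
Mask: 255.255.255.192


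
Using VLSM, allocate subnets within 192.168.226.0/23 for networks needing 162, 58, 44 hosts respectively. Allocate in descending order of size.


162 hosts -> /24 (254 usable): 192.168.226.0/24
58 hosts -> /26 (62 usable): 192.168.227.0/26
44 hosts -> /26 (62 usable): 192.168.227.64/26
Allocation: 192.168.226.0/24 (162 hosts, 254 usable); 192.168.227.0/26 (58 hosts, 62 usable); 192.168.227.64/26 (44 hosts, 62 usable)


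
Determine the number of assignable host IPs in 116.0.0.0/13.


Host bits = 32 - 13 = 19
Total addresses = 2^19 = 524288
Usable = total - 2 (network and broadcast)
Usable hosts: 524286


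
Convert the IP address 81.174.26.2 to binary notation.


81 = 01010001
174 = 10101110
26 = 00011010
2 = 00000010
Binary: 01010001.10101110.00011010.00000010


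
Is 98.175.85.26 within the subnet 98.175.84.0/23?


Subnet network: 98.175.84.0
Test IP AND mask: 98.175.84.0
Yes, 98.175.85.26 is in 98.175.84.0/23


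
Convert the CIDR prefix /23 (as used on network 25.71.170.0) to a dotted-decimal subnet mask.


/23 means 23 network bits, 9 host bits
Binary: 11111111111111111111111000000000
Mask: 255.255.254.0


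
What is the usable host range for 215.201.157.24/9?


Network: 215.128.0.0
Broadcast: 215.255.255.255
First usable = network + 1
Last usable = broadcast - 1
Range: 215.128.0.1 to 215.255.255.254


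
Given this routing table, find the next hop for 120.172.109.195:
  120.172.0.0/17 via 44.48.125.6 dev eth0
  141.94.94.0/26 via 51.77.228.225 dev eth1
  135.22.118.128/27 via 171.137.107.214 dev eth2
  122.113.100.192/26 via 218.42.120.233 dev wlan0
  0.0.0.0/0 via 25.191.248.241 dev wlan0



Longest prefix match for 120.172.109.195:
  /17 120.172.0.0: MATCH
  /26 141.94.94.0: no
  /27 135.22.118.128: no
  /26 122.113.100.192: no
  /0 0.0.0.0: MATCH
Selected: next-hop 44.48.125.6 via eth0 (matched /17)


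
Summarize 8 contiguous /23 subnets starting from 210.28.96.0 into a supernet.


Original prefix: /23
Number of subnets: 8 = 2^3
New prefix = 23 - 3 = 20
Supernet: 210.28.96.0/20


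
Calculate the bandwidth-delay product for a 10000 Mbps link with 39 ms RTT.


BDP = bandwidth * RTT
= 10000 Mbps * 39 ms
= 10000 * 1e6 * 39 / 1000 bits
= 390000000 bits
= 48750000 bytes
= 47607.4219 KB
BDP = 390000000 bits (48750000 bytes)


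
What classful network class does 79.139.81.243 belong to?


First octet: 79
Binary: 01001111
0xxxxxxx -> Class A (1-126)
Class A, default mask 255.0.0.0 (/8)


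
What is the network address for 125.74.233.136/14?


IP:   01111101.01001010.11101001.10001000
Mask: 11111111.11111100.00000000.00000000
AND operation:
Net:  01111101.01001000.00000000.00000000
Network: 125.72.0.0/14


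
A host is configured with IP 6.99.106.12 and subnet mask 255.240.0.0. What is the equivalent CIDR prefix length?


Binary: 11111111.11110000.00000000.00000000
Count leading 1s
Prefix: /12


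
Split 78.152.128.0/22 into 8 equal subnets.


New prefix = 22 + 3 = 25
Each subnet has 128 addresses
  78.152.128.0/25
  78.152.128.128/25
  78.152.129.0/25
  78.152.129.128/25
  78.152.130.0/25
  78.152.130.128/25
  78.152.131.0/25
  78.152.131.128/25
Subnets: 78.152.128.0/25, 78.152.128.128/25, 78.152.129.0/25, 78.152.129.128/25, 78.152.130.0/25, 78.152.130.128/25, 78.152.131.0/25, 78.152.131.128/25


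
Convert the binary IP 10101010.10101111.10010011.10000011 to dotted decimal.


10101010 = 170
10101111 = 175
10010011 = 147
10000011 = 131
IP: 170.175.147.131


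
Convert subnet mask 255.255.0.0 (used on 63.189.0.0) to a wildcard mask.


Subnet mask: 255.255.0.0
Wildcard = 255.255.255.255 - subnet mask
255 - 255 = 0
255 - 255 = 0
255 - 0 = 255
255 - 0 = 255
Wildcard: 0.0.255.255


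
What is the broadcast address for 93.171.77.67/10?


Network: 93.128.0.0/10
Host bits = 22
Set all host bits to 1:
Broadcast: 93.191.255.255


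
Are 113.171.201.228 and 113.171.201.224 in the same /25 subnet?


Mask: 255.255.255.128
113.171.201.228 AND mask = 113.171.201.128
113.171.201.224 AND mask = 113.171.201.128
Yes, same subnet (113.171.201.128)


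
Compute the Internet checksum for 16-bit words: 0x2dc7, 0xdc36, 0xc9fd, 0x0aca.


Sum all words (with carry folding):
+ 0x2dc7 = 0x2dc7
+ 0xdc36 = 0x09fe
+ 0xc9fd = 0xd3fb
+ 0x0aca = 0xdec5
One's complement: ~0xdec5
Checksum = 0x213a


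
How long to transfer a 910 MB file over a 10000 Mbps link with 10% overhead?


Effective throughput = 10000 * (1 - 10/100) = 9000 Mbps
File size in Mb = 910 * 8 = 7280 Mb
Time = 7280 / 9000
Time = 0.8089 seconds


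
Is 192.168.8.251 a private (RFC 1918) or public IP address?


RFC 1918 private ranges:
  10.0.0.0/8 (10.0.0.0 - 10.255.255.255)
  172.16.0.0/12 (172.16.0.0 - 172.31.255.255)
  192.168.0.0/16 (192.168.0.0 - 192.168.255.255)
Private (in 192.168.0.0/16)


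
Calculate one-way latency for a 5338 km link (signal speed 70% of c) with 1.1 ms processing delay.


Speed = 0.7 * 3e5 km/s = 210000 km/s
Propagation delay = 5338 / 210000 = 0.0254 s = 25.419 ms
Processing delay = 1.1 ms
Total one-way latency = 26.519 ms


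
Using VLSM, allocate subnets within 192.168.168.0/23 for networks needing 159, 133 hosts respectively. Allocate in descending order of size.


159 hosts -> /24 (254 usable): 192.168.168.0/24
133 hosts -> /24 (254 usable): 192.168.169.0/24
Allocation: 192.168.168.0/24 (159 hosts, 254 usable); 192.168.169.0/24 (133 hosts, 254 usable)


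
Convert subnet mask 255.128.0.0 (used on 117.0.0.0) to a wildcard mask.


Subnet mask: 255.128.0.0
Wildcard = 255.255.255.255 - subnet mask
255 - 255 = 0
255 - 128 = 127
255 - 0 = 255
255 - 0 = 255
Wildcard: 0.127.255.255


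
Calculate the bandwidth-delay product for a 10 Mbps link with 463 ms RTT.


BDP = bandwidth * RTT
= 10 Mbps * 463 ms
= 10 * 1e6 * 463 / 1000 bits
= 4630000 bits
= 578750 bytes
= 565.1855 KB
BDP = 4630000 bits (578750 bytes)


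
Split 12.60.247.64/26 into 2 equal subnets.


New prefix = 26 + 1 = 27
Each subnet has 32 addresses
  12.60.247.64/27
  12.60.247.96/27
Subnets: 12.60.247.64/27, 12.60.247.96/27


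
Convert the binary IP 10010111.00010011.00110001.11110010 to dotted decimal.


10010111 = 151
00010011 = 19
00110001 = 49
11110010 = 242
IP: 151.19.49.242


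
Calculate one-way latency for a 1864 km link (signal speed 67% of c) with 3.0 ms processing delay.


Speed = 0.67 * 3e5 km/s = 201000 km/s
Propagation delay = 1864 / 201000 = 0.0093 s = 9.2736 ms
Processing delay = 3.0 ms
Total one-way latency = 12.2736 ms


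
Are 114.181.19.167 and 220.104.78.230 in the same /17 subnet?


Mask: 255.255.128.0
114.181.19.167 AND mask = 114.181.0.0
220.104.78.230 AND mask = 220.104.0.0
No, different subnets (114.181.0.0 vs 220.104.0.0)


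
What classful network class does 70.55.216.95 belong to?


First octet: 70
Binary: 01000110
0xxxxxxx -> Class A (1-126)
Class A, default mask 255.0.0.0 (/8)


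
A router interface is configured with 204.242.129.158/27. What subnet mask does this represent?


/27 means 27 network bits, 5 host bits
Binary: 11111111111111111111111111100000
Mask: 255.255.255.224


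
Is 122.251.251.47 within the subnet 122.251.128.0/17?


Subnet network: 122.251.128.0
Test IP AND mask: 122.251.128.0
Yes, 122.251.251.47 is in 122.251.128.0/17


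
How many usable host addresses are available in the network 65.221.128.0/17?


Host bits = 32 - 17 = 15
Total addresses = 2^15 = 32768
Usable = total - 2 (network and broadcast)
Usable hosts: 32766


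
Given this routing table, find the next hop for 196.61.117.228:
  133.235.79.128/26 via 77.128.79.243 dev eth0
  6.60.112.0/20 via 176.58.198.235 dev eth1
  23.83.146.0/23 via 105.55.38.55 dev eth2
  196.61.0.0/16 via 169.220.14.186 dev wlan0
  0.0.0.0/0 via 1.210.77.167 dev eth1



Longest prefix match for 196.61.117.228:
  /26 133.235.79.128: no
  /20 6.60.112.0: no
  /23 23.83.146.0: no
  /16 196.61.0.0: MATCH
  /0 0.0.0.0: MATCH
Selected: next-hop 169.220.14.186 via wlan0 (matched /16)


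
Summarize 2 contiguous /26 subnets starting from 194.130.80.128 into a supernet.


Original prefix: /26
Number of subnets: 2 = 2^1
New prefix = 26 - 1 = 25
Supernet: 194.130.80.128/25


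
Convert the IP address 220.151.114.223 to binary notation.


220 = 11011100
151 = 10010111
114 = 01110010
223 = 11011111
Binary: 11011100.10010111.01110010.11011111


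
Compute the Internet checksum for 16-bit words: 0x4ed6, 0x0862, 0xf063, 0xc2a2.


Sum all words (with carry folding):
+ 0x4ed6 = 0x4ed6
+ 0x0862 = 0x5738
+ 0xf063 = 0x479c
+ 0xc2a2 = 0x0a3f
One's complement: ~0x0a3f
Checksum = 0xf5c0


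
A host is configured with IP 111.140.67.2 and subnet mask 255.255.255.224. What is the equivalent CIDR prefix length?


Binary: 11111111.11111111.11111111.11100000
Count leading 1s
Prefix: /27


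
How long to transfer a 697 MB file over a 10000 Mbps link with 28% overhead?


Effective throughput = 10000 * (1 - 28/100) = 7200 Mbps
File size in Mb = 697 * 8 = 5576 Mb
Time = 5576 / 7200
Time = 0.7744 seconds


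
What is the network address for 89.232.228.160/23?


IP:   01011001.11101000.11100100.10100000
Mask: 11111111.11111111.11111110.00000000
AND operation:
Net:  01011001.11101000.11100100.00000000
Network: 89.232.228.0/23


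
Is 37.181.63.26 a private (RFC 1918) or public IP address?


RFC 1918 private ranges:
  10.0.0.0/8 (10.0.0.0 - 10.255.255.255)
  172.16.0.0/12 (172.16.0.0 - 172.31.255.255)
  192.168.0.0/16 (192.168.0.0 - 192.168.255.255)
Public (not in any RFC 1918 range)


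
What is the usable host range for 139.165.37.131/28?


Network: 139.165.37.128
Broadcast: 139.165.37.143
First usable = network + 1
Last usable = broadcast - 1
Range: 139.165.37.129 to 139.165.37.142


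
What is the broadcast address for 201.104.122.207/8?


Network: 201.0.0.0/8
Host bits = 24
Set all host bits to 1:
Broadcast: 201.255.255.255


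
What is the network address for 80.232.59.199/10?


IP:   01010000.11101000.00111011.11000111
Mask: 11111111.11000000.00000000.00000000
AND operation:
Net:  01010000.11000000.00000000.00000000
Network: 80.192.0.0/10


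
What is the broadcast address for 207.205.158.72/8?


Network: 207.0.0.0/8
Host bits = 24
Set all host bits to 1:
Broadcast: 207.255.255.255


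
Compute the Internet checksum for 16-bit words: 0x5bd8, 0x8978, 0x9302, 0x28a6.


Sum all words (with carry folding):
+ 0x5bd8 = 0x5bd8
+ 0x8978 = 0xe550
+ 0x9302 = 0x7853
+ 0x28a6 = 0xa0f9
One's complement: ~0xa0f9
Checksum = 0x5f06


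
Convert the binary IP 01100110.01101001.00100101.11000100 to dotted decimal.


01100110 = 102
01101001 = 105
00100101 = 37
11000100 = 196
IP: 102.105.37.196


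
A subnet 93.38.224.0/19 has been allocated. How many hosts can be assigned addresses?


Host bits = 32 - 19 = 13
Total addresses = 2^13 = 8192
Usable = total - 2 (network and broadcast)
Usable hosts: 8190


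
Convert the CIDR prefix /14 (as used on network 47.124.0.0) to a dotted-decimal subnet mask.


/14 means 14 network bits, 18 host bits
Binary: 11111111111111000000000000000000
Mask: 255.252.0.0


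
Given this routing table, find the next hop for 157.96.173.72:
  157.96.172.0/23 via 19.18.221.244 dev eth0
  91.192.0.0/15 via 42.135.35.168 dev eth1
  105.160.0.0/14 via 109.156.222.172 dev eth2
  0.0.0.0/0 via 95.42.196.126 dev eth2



Longest prefix match for 157.96.173.72:
  /23 157.96.172.0: MATCH
  /15 91.192.0.0: no
  /14 105.160.0.0: no
  /0 0.0.0.0: MATCH
Selected: next-hop 19.18.221.244 via eth0 (matched /23)


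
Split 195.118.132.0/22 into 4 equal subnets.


New prefix = 22 + 2 = 24
Each subnet has 256 addresses
  195.118.132.0/24
  195.118.133.0/24
  195.118.134.0/24
  195.118.135.0/24
Subnets: 195.118.132.0/24, 195.118.133.0/24, 195.118.134.0/24, 195.118.135.0/24


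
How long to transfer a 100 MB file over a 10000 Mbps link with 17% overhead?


Effective throughput = 10000 * (1 - 17/100) = 8300 Mbps
File size in Mb = 100 * 8 = 800 Mb
Time = 800 / 8300
Time = 0.0964 seconds


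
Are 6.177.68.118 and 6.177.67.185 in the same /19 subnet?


Mask: 255.255.224.0
6.177.68.118 AND mask = 6.177.64.0
6.177.67.185 AND mask = 6.177.64.0
Yes, same subnet (6.177.64.0)


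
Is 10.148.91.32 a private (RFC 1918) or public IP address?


RFC 1918 private ranges:
  10.0.0.0/8 (10.0.0.0 - 10.255.255.255)
  172.16.0.0/12 (172.16.0.0 - 172.31.255.255)
  192.168.0.0/16 (192.168.0.0 - 192.168.255.255)
Private (in 10.0.0.0/8)


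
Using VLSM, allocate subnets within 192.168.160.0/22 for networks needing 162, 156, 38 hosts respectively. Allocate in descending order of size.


162 hosts -> /24 (254 usable): 192.168.160.0/24
156 hosts -> /24 (254 usable): 192.168.161.0/24
38 hosts -> /26 (62 usable): 192.168.162.0/26
Allocation: 192.168.160.0/24 (162 hosts, 254 usable); 192.168.161.0/24 (156 hosts, 254 usable); 192.168.162.0/26 (38 hosts, 62 usable)


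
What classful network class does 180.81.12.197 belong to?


First octet: 180
Binary: 10110100
10xxxxxx -> Class B (128-191)
Class B, default mask 255.255.0.0 (/16)


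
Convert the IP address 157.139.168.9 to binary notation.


157 = 10011101
139 = 10001011
168 = 10101000
9 = 00001001
Binary: 10011101.10001011.10101000.00001001


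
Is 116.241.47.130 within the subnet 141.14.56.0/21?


Subnet network: 141.14.56.0
Test IP AND mask: 116.241.40.0
No, 116.241.47.130 is not in 141.14.56.0/21


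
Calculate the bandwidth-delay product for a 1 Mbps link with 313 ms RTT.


BDP = bandwidth * RTT
= 1 Mbps * 313 ms
= 1 * 1e6 * 313 / 1000 bits
= 313000 bits
= 39125 bytes
= 38.208 KB
BDP = 313000 bits (39125 bytes)


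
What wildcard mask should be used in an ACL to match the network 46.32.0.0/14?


Subnet mask: 255.252.0.0
Wildcard = 255.255.255.255 - subnet mask
255 - 255 = 0
255 - 252 = 3
255 - 0 = 255
255 - 0 = 255
Wildcard: 0.3.255.255


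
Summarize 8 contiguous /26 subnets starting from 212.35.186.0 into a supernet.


Original prefix: /26
Number of subnets: 8 = 2^3
New prefix = 26 - 3 = 23
Supernet: 212.35.186.0/23


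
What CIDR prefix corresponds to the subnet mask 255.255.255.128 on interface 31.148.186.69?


Binary: 11111111.11111111.11111111.10000000
Count leading 1s
Prefix: /25


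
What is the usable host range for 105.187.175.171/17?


Network: 105.187.128.0
Broadcast: 105.187.255.255
First usable = network + 1
Last usable = broadcast - 1
Range: 105.187.128.1 to 105.187.255.254


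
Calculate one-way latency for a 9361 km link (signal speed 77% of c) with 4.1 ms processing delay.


Speed = 0.77 * 3e5 km/s = 231000 km/s
Propagation delay = 9361 / 231000 = 0.0405 s = 40.5238 ms
Processing delay = 4.1 ms
Total one-way latency = 44.6238 ms


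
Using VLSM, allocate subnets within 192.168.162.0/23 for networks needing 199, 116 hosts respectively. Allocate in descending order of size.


199 hosts -> /24 (254 usable): 192.168.162.0/24
116 hosts -> /25 (126 usable): 192.168.163.0/25
Allocation: 192.168.162.0/24 (199 hosts, 254 usable); 192.168.163.0/25 (116 hosts, 126 usable)


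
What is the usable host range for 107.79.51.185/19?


Network: 107.79.32.0
Broadcast: 107.79.63.255
First usable = network + 1
Last usable = broadcast - 1
Range: 107.79.32.1 to 107.79.63.254


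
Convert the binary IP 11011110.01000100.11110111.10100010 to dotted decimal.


11011110 = 222
01000100 = 68
11110111 = 247
10100010 = 162
IP: 222.68.247.162


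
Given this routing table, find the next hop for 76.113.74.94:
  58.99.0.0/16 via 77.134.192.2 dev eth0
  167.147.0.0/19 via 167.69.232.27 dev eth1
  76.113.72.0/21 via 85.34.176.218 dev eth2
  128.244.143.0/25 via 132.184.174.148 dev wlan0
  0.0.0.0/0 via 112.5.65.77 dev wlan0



Longest prefix match for 76.113.74.94:
  /16 58.99.0.0: no
  /19 167.147.0.0: no
  /21 76.113.72.0: MATCH
  /25 128.244.143.0: no
  /0 0.0.0.0: MATCH
Selected: next-hop 85.34.176.218 via eth2 (matched /21)


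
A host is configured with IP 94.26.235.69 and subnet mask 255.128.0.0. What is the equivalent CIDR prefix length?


Binary: 11111111.10000000.00000000.00000000
Count leading 1s
Prefix: /9


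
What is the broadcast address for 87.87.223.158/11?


Network: 87.64.0.0/11
Host bits = 21
Set all host bits to 1:
Broadcast: 87.95.255.255


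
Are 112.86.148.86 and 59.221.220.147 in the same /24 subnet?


Mask: 255.255.255.0
112.86.148.86 AND mask = 112.86.148.0
59.221.220.147 AND mask = 59.221.220.0
No, different subnets (112.86.148.0 vs 59.221.220.0)


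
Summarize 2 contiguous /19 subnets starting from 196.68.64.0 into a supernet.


Original prefix: /19
Number of subnets: 2 = 2^1
New prefix = 19 - 1 = 18
Supernet: 196.68.64.0/18


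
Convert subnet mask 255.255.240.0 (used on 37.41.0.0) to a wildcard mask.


Subnet mask: 255.255.240.0
Wildcard = 255.255.255.255 - subnet mask
255 - 255 = 0
255 - 255 = 0
255 - 240 = 15
255 - 0 = 255
Wildcard: 0.0.15.255


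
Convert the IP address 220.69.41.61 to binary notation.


220 = 11011100
69 = 01000101
41 = 00101001
61 = 00111101
Binary: 11011100.01000101.00101001.00111101


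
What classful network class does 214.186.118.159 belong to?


First octet: 214
Binary: 11010110
110xxxxx -> Class C (192-223)
Class C, default mask 255.255.255.0 (/24)


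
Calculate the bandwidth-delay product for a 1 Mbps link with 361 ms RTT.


BDP = bandwidth * RTT
= 1 Mbps * 361 ms
= 1 * 1e6 * 361 / 1000 bits
= 361000 bits
= 45125 bytes
= 44.0674 KB
BDP = 361000 bits (45125 bytes)


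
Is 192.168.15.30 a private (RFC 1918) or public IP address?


RFC 1918 private ranges:
  10.0.0.0/8 (10.0.0.0 - 10.255.255.255)
  172.16.0.0/12 (172.16.0.0 - 172.31.255.255)
  192.168.0.0/16 (192.168.0.0 - 192.168.255.255)
Private (in 192.168.0.0/16)


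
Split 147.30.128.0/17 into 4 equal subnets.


New prefix = 17 + 2 = 19
Each subnet has 8192 addresses
  147.30.128.0/19
  147.30.160.0/19
  147.30.192.0/19
  147.30.224.0/19
Subnets: 147.30.128.0/19, 147.30.160.0/19, 147.30.192.0/19, 147.30.224.0/19


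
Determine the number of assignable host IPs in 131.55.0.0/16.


Host bits = 32 - 16 = 16
Total addresses = 2^16 = 65536
Usable = total - 2 (network and broadcast)
Usable hosts: 65534


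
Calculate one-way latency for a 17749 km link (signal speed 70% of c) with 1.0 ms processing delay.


Speed = 0.7 * 3e5 km/s = 210000 km/s
Propagation delay = 17749 / 210000 = 0.0845 s = 84.519 ms
Processing delay = 1.0 ms
Total one-way latency = 85.519 ms


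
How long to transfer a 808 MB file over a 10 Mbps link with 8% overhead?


Effective throughput = 10 * (1 - 8/100) = 9.2 Mbps
File size in Mb = 808 * 8 = 6464 Mb
Time = 6464 / 9.2
Time = 702.6087 seconds


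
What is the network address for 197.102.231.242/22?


IP:   11000101.01100110.11100111.11110010
Mask: 11111111.11111111.11111100.00000000
AND operation:
Net:  11000101.01100110.11100100.00000000
Network: 197.102.228.0/22


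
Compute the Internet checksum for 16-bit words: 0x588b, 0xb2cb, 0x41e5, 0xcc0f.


Sum all words (with carry folding):
+ 0x588b = 0x588b
+ 0xb2cb = 0x0b57
+ 0x41e5 = 0x4d3c
+ 0xcc0f = 0x194c
One's complement: ~0x194c
Checksum = 0xe6b3


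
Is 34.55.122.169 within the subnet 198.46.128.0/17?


Subnet network: 198.46.128.0
Test IP AND mask: 34.55.0.0
No, 34.55.122.169 is not in 198.46.128.0/17


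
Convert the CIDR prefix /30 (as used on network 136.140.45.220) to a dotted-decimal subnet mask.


/30 means 30 network bits, 2 host bits
Binary: 11111111111111111111111111111100
Mask: 255.255.255.252


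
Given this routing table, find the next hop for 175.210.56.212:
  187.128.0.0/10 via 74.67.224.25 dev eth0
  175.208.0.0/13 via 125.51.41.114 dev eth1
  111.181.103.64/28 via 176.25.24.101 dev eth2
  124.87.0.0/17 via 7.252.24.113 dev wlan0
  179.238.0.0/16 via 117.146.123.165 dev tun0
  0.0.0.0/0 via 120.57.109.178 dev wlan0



Longest prefix match for 175.210.56.212:
  /10 187.128.0.0: no
  /13 175.208.0.0: MATCH
  /28 111.181.103.64: no
  /17 124.87.0.0: no
  /16 179.238.0.0: no
  /0 0.0.0.0: MATCH
Selected: next-hop 125.51.41.114 via eth1 (matched /13)


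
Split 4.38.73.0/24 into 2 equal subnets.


New prefix = 24 + 1 = 25
Each subnet has 128 addresses
  4.38.73.0/25
  4.38.73.128/25
Subnets: 4.38.73.0/25, 4.38.73.128/25


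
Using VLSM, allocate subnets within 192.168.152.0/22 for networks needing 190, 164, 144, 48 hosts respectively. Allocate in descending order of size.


190 hosts -> /24 (254 usable): 192.168.152.0/24
164 hosts -> /24 (254 usable): 192.168.153.0/24
144 hosts -> /24 (254 usable): 192.168.154.0/24
48 hosts -> /26 (62 usable): 192.168.155.0/26
Allocation: 192.168.152.0/24 (190 hosts, 254 usable); 192.168.153.0/24 (164 hosts, 254 usable); 192.168.154.0/24 (144 hosts, 254 usable); 192.168.155.0/26 (48 hosts, 62 usable)


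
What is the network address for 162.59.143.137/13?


IP:   10100010.00111011.10001111.10001001
Mask: 11111111.11111000.00000000.00000000
AND operation:
Net:  10100010.00111000.00000000.00000000
Network: 162.56.0.0/13


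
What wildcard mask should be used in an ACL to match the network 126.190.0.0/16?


Subnet mask: 255.255.0.0
Wildcard = 255.255.255.255 - subnet mask
255 - 255 = 0
255 - 255 = 0
255 - 0 = 255
255 - 0 = 255
Wildcard: 0.0.255.255


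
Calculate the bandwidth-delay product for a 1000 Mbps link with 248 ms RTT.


BDP = bandwidth * RTT
= 1000 Mbps * 248 ms
= 1000 * 1e6 * 248 / 1000 bits
= 248000000 bits
= 31000000 bytes
= 30273.4375 KB
BDP = 248000000 bits (31000000 bytes)


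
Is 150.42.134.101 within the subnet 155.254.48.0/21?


Subnet network: 155.254.48.0
Test IP AND mask: 150.42.128.0
No, 150.42.134.101 is not in 155.254.48.0/21


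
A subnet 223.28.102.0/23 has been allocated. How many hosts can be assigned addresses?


Host bits = 32 - 23 = 9
Total addresses = 2^9 = 512
Usable = total - 2 (network and broadcast)
Usable hosts: 510


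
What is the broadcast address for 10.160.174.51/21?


Network: 10.160.168.0/21
Host bits = 11
Set all host bits to 1:
Broadcast: 10.160.175.255


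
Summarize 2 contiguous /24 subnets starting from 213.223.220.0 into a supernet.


Original prefix: /24
Number of subnets: 2 = 2^1
New prefix = 24 - 1 = 23
Supernet: 213.223.220.0/23


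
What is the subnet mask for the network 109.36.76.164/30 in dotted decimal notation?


/30 means 30 network bits, 2 host bits
Binary: 11111111111111111111111111111100
Mask: 255.255.255.252


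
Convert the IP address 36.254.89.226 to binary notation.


36 = 00100100
254 = 11111110
89 = 01011001
226 = 11100010
Binary: 00100100.11111110.01011001.11100010


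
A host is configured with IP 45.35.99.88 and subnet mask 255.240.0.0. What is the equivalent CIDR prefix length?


Binary: 11111111.11110000.00000000.00000000
Count leading 1s
Prefix: /12


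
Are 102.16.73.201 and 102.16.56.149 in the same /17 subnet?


Mask: 255.255.128.0
102.16.73.201 AND mask = 102.16.0.0
102.16.56.149 AND mask = 102.16.0.0
Yes, same subnet (102.16.0.0)


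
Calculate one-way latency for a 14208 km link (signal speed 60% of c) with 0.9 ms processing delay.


Speed = 0.6 * 3e5 km/s = 180000 km/s
Propagation delay = 14208 / 180000 = 0.0789 s = 78.9333 ms
Processing delay = 0.9 ms
Total one-way latency = 79.8333 ms


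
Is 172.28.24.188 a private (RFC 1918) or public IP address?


RFC 1918 private ranges:
  10.0.0.0/8 (10.0.0.0 - 10.255.255.255)
  172.16.0.0/12 (172.16.0.0 - 172.31.255.255)
  192.168.0.0/16 (192.168.0.0 - 192.168.255.255)
Private (in 172.16.0.0/12)


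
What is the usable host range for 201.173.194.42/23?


Network: 201.173.194.0
Broadcast: 201.173.195.255
First usable = network + 1
Last usable = broadcast - 1
Range: 201.173.194.1 to 201.173.195.254


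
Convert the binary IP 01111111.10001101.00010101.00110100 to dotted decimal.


01111111 = 127
10001101 = 141
00010101 = 21
00110100 = 52
IP: 127.141.21.52
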